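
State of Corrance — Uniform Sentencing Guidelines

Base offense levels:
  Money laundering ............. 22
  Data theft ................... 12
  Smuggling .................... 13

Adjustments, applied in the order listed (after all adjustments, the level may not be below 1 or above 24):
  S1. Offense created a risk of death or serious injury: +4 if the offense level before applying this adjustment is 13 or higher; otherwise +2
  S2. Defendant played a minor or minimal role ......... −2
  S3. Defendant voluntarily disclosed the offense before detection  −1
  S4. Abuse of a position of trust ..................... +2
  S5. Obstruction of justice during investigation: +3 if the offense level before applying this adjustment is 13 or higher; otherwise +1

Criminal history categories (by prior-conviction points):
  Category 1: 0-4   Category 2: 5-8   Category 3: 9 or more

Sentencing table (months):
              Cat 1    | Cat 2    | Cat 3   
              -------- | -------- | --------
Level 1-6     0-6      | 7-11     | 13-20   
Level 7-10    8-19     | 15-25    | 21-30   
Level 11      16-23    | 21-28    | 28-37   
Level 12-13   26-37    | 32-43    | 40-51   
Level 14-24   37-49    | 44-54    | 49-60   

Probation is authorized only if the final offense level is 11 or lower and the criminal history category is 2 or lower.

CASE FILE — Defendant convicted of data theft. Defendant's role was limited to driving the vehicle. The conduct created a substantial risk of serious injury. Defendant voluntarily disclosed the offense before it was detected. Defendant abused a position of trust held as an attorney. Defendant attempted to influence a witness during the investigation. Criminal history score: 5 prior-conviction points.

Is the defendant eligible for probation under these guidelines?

No

Base offense level for data theft: 12.
S1 applies (level before this adjustment is 12 < 13, so +2): 12 + 2 = 14.
S2 applies: 14 − 2 = 12.
S3 applies: 12 − 1 = 11.
S4 applies: 11 + 2 = 13.
S5 applies (level before this adjustment is 13 ≥ 13, so +3): 13 + 3 = 16.
Final offense level: 16.
Criminal history: 5 prior points → Category 2 (5-8).
Level 16 falls in the 14-24 band.
Grid: Level 14-24 × Category 2 = 44-54 months.
Probation check: level 16 > 11 and category 2 ≤ 2 → not eligible.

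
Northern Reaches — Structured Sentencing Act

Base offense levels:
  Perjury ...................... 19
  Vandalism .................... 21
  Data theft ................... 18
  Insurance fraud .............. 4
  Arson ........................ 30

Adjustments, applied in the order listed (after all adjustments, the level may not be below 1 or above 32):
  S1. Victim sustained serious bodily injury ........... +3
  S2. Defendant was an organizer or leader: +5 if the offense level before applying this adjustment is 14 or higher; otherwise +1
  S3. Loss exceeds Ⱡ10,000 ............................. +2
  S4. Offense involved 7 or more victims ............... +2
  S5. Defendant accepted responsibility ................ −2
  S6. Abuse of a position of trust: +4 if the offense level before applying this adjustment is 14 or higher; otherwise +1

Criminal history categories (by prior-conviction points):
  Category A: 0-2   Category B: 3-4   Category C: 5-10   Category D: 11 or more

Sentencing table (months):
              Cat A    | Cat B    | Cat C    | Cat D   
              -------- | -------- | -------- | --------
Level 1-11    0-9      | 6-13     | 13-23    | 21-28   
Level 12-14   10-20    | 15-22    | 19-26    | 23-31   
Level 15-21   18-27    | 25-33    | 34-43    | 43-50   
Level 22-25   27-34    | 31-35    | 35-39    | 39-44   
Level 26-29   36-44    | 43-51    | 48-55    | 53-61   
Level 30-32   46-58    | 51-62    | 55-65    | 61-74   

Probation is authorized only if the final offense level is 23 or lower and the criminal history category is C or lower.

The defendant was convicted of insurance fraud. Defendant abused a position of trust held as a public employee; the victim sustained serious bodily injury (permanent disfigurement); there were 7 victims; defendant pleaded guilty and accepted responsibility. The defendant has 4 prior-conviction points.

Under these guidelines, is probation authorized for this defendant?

Base offense level for insurance fraud: 4.
S1 applies: 4 + 3 = 7.
S3 does not apply.
S4 applies: 7 + 2 = 9.
S5 applies: 9 − 2 = 7.
S6 applies (level before this adjustment is 7 < 14, so +1): 7 + 1 = 8.
Final offense level: 8.
Criminal history: 4 prior points → Category B (3-4).
Level 8 falls in the 1-11 band.
Grid: Level 1-11 × Category B = 6-13 months.
Probation check: level 8 ≤ 23 and category B ≤ C → eligible.

Yes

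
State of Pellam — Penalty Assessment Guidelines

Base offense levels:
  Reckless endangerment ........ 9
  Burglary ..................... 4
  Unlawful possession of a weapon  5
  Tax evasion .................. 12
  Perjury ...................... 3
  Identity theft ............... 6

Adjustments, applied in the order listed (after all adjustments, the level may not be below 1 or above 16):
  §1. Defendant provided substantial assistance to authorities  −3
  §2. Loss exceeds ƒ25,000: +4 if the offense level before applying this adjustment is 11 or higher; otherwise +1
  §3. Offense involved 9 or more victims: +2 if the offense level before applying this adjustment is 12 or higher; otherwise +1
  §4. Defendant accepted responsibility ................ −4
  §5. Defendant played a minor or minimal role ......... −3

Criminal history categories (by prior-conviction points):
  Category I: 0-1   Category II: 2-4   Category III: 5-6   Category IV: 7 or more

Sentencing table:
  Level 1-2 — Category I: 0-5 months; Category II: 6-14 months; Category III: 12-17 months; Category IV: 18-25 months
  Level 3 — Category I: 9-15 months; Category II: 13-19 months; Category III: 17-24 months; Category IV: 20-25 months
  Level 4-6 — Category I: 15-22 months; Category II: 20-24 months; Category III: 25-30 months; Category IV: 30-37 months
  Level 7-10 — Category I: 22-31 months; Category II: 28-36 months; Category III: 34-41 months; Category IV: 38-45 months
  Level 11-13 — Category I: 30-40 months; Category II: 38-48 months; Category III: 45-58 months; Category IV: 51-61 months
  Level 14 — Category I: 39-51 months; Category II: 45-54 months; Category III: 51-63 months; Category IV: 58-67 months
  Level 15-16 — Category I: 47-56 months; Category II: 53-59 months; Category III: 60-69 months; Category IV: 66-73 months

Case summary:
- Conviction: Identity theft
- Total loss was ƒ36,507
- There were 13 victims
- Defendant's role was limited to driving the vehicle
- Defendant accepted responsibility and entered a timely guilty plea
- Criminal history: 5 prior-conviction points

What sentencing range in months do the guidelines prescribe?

12-17 months

Base offense level for identity theft: 6.
§2 applies (level before this adjustment is 6 < 11, so +1): 6 + 1 = 7.
§3 applies (level before this adjustment is 7 < 12, so +1): 7 + 1 = 8.
§4 applies: 8 − 4 = 4.
§5 applies: 4 − 3 = 1.
Final offense level: 1.
Criminal history: 5 prior points → Category III (5-6).
Level 1 falls in the 1-2 band.
Grid: Level 1-2 × Category III = 12-17 months.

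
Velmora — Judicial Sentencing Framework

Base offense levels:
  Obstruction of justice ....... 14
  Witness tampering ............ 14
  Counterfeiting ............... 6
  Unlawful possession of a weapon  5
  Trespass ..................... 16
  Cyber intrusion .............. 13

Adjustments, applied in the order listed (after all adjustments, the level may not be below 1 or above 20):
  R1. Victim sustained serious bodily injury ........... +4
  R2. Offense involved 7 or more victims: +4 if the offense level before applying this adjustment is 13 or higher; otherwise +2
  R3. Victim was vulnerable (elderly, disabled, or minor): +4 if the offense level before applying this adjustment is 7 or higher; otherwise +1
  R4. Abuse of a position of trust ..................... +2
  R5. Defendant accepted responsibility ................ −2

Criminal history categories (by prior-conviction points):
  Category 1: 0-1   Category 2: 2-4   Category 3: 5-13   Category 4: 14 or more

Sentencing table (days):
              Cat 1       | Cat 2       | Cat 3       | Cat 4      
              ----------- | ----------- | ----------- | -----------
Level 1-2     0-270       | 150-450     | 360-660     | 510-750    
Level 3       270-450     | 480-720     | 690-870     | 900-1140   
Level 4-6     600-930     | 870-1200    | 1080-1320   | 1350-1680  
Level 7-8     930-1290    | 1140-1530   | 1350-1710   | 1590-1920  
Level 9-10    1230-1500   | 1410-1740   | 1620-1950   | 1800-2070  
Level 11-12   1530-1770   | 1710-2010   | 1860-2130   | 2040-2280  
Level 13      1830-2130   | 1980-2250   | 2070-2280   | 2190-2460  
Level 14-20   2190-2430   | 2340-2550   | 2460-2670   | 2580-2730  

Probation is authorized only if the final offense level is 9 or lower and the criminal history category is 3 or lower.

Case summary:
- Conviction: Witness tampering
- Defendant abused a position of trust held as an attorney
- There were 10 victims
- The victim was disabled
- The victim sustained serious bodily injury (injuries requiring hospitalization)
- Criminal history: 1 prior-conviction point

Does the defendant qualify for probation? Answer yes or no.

Base offense level for witness tampering: 14.
R1 applies: 14 + 4 = 18.
R2 applies (level before this adjustment is 18 ≥ 13, so +4): 18 + 4 = 22.
R3 applies (level before this adjustment is 22 ≥ 7, so +4): 22 + 4 = 26.
R4 applies: 26 + 2 = 28.
Level 28 exceeds the maximum of 20; capped at 20.
Final offense level: 20.
Criminal history: 1 prior point → Category 1 (0-1).
Level 20 falls in the 14-20 band.
Grid: Level 14-20 × Category 1 = 2190-2430 days.
Probation check: level 20 > 9 and category 1 ≤ 3 → not eligible.

No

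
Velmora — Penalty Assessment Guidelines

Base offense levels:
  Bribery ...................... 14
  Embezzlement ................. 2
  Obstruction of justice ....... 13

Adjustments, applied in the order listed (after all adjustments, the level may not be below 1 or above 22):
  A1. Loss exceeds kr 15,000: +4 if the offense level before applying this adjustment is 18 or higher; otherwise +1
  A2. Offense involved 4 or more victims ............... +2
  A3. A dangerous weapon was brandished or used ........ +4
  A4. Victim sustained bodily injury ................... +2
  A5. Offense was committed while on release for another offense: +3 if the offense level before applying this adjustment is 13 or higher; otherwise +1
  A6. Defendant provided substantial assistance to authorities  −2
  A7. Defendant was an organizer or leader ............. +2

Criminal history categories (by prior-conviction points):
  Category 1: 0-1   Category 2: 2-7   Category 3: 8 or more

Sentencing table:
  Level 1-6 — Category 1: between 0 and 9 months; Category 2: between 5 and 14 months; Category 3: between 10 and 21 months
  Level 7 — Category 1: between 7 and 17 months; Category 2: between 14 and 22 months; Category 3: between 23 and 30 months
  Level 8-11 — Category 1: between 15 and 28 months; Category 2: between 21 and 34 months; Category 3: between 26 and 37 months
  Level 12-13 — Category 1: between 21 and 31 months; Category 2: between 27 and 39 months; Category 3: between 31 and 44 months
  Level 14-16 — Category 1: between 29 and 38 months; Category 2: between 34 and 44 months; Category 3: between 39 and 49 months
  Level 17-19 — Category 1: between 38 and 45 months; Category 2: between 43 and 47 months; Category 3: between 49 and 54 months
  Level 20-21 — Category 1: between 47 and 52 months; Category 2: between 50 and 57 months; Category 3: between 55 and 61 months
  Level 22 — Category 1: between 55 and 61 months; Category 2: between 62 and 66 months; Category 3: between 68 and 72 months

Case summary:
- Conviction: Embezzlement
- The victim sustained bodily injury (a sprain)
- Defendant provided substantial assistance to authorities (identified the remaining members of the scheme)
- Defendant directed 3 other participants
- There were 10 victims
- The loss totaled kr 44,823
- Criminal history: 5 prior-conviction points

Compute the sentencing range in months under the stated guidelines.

Base offense level for embezzlement: 2.
A1 applies (level before this adjustment is 2 < 18, so +1): 2 + 1 = 3.
A2 applies: 3 + 2 = 5.
A4 applies: 5 + 2 = 7.
A5 does not apply.
A6 applies: 7 − 2 = 5.
A7 applies: 5 + 2 = 7.
Final offense level: 7.
Criminal history: 5 prior points → Category 2 (2-7).
Level 7 falls in the 7 band.
Grid: Level 7 × Category 2 = 14-22 months.

14-22 months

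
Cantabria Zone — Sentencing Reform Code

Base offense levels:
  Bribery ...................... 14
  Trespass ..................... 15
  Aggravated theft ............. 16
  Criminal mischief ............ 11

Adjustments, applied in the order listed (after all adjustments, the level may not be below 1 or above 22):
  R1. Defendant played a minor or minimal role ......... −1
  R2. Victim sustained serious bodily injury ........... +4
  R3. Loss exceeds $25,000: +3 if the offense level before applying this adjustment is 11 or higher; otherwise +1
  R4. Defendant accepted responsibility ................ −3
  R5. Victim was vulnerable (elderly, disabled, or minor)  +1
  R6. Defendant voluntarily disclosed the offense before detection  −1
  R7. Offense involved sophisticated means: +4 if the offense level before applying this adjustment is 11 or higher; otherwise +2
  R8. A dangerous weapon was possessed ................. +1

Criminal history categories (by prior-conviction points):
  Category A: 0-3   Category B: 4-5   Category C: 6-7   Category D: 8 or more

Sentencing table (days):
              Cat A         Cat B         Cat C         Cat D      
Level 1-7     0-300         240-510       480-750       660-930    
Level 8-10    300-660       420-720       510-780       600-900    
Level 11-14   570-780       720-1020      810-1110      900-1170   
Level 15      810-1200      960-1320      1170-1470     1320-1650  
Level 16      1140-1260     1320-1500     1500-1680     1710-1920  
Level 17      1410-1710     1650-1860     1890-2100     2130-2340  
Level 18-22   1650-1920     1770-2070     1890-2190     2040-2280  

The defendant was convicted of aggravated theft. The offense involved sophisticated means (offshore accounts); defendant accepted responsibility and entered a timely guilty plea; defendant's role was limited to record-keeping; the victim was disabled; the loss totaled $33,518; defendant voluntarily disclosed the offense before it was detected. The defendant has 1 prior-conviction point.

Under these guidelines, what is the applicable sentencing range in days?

1650-1920 days

Base offense level for aggravated theft: 16.
R1 applies: 16 − 1 = 15.
R2 does not apply.
R3 applies (level before this adjustment is 15 ≥ 11, so +3): 15 + 3 = 18.
R4 applies: 18 − 3 = 15.
R5 applies: 15 + 1 = 16.
R6 applies: 16 − 1 = 15.
R7 applies (level before this adjustment is 15 ≥ 11, so +4): 15 + 4 = 19.
Final offense level: 19.
Criminal history: 1 prior point → Category A (0-3).
Level 19 falls in the 18-22 band.
Grid: Level 18-22 × Category A = 1650-1920 days.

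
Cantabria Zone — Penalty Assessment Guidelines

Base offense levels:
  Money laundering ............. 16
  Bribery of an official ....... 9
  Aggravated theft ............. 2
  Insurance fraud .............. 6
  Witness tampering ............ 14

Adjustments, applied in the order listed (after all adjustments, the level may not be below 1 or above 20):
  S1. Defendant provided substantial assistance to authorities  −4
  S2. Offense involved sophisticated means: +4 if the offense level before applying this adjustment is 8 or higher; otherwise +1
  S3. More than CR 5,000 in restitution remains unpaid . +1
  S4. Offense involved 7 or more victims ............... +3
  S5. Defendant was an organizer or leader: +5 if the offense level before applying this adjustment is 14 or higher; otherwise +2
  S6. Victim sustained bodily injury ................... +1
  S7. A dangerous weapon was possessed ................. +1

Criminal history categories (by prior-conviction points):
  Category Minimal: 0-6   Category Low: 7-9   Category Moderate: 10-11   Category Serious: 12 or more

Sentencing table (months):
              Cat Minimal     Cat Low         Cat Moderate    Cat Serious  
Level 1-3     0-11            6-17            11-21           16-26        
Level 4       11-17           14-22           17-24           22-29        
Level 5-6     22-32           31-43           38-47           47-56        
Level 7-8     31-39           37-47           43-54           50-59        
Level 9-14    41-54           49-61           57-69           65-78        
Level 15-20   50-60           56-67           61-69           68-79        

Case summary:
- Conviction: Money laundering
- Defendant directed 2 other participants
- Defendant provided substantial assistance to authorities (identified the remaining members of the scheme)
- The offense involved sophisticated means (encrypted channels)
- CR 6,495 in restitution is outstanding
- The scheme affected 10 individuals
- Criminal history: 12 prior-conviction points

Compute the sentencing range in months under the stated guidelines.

68-79 months

Base offense level for money laundering: 16.
S1 applies: 16 − 4 = 12.
S2 applies (level before this adjustment is 12 ≥ 8, so +4): 12 + 4 = 16.
S3 applies: 16 + 1 = 17.
S4 applies: 17 + 3 = 20.
S5 applies (level before this adjustment is 20 ≥ 14, so +5): 20 + 5 = 25.
S7 does not apply.
Level 25 exceeds the maximum of 20; capped at 20.
Final offense level: 20.
Criminal history: 12 prior points → Category Serious (12+).
Level 20 falls in the 15-20 band.
Grid: Level 15-20 × Category Serious = 68-79 months.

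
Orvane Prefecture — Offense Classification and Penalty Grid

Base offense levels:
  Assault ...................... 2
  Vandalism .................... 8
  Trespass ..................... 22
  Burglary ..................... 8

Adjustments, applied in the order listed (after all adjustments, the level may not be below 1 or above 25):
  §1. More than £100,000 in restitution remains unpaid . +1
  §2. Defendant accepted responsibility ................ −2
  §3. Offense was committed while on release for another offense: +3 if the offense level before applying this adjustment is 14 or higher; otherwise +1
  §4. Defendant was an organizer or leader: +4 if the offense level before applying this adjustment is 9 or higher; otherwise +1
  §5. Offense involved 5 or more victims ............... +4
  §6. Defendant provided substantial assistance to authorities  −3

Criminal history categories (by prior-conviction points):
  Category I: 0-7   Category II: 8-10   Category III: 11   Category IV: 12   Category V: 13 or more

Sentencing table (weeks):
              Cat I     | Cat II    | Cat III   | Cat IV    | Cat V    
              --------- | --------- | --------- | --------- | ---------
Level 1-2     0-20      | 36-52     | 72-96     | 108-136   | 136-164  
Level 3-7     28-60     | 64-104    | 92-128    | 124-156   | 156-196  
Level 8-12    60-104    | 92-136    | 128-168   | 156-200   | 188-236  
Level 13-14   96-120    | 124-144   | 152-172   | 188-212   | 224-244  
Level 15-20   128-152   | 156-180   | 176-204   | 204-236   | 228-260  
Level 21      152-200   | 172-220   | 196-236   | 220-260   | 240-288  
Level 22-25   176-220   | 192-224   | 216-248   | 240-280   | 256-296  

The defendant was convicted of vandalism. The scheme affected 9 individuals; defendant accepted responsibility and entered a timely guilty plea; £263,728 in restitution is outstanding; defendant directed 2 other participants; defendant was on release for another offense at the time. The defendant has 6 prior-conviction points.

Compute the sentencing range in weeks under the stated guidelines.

Base offense level for vandalism: 8.
§1 applies: 8 + 1 = 9.
§2 applies: 9 − 2 = 7.
§3 applies (level before this adjustment is 7 < 14, so +1): 7 + 1 = 8.
§4 applies (level before this adjustment is 8 < 9, so +1): 8 + 1 = 9.
§5 applies: 9 + 4 = 13.
§6 does not apply.
Final offense level: 13.
Criminal history: 6 prior points → Category I (0-7).
Level 13 falls in the 13-14 band.
Grid: Level 13-14 × Category I = 96-120 weeks.

96-120 weeks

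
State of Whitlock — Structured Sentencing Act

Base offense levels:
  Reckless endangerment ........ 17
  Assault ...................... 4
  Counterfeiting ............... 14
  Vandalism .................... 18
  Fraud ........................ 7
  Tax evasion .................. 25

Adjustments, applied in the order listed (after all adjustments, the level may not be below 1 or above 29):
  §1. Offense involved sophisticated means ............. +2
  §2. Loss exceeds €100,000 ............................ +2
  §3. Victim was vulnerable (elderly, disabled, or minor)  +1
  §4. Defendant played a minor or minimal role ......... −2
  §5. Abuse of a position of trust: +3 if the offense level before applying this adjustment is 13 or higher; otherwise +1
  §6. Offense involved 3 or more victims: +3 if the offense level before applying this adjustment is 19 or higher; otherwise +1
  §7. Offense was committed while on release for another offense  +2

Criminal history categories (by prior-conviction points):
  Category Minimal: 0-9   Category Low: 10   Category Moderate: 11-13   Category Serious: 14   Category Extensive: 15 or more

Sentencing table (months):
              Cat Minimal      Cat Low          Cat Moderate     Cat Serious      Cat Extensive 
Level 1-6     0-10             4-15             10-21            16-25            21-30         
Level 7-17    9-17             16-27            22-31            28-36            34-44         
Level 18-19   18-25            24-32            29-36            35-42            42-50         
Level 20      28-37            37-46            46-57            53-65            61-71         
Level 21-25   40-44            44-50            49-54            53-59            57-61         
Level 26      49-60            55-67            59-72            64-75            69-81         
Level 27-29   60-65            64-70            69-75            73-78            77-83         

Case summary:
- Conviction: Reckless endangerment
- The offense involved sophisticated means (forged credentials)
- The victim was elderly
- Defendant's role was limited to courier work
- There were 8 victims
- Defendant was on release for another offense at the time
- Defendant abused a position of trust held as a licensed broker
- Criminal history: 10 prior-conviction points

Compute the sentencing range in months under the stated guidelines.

55-67 months

Base offense level for reckless endangerment: 17.
§1 applies: 17 + 2 = 19.
§2 does not apply.
§3 applies: 19 + 1 = 20.
§4 applies: 20 − 2 = 18.
§5 applies (level before this adjustment is 18 ≥ 13, so +3): 18 + 3 = 21.
§6 applies (level before this adjustment is 21 ≥ 19, so +3): 21 + 3 = 24.
§7 applies: 24 + 2 = 26.
Final offense level: 26.
Criminal history: 10 prior points → Category Low (10).
Level 26 falls in the 26 band.
Grid: Level 26 × Category Low = 55-67 months.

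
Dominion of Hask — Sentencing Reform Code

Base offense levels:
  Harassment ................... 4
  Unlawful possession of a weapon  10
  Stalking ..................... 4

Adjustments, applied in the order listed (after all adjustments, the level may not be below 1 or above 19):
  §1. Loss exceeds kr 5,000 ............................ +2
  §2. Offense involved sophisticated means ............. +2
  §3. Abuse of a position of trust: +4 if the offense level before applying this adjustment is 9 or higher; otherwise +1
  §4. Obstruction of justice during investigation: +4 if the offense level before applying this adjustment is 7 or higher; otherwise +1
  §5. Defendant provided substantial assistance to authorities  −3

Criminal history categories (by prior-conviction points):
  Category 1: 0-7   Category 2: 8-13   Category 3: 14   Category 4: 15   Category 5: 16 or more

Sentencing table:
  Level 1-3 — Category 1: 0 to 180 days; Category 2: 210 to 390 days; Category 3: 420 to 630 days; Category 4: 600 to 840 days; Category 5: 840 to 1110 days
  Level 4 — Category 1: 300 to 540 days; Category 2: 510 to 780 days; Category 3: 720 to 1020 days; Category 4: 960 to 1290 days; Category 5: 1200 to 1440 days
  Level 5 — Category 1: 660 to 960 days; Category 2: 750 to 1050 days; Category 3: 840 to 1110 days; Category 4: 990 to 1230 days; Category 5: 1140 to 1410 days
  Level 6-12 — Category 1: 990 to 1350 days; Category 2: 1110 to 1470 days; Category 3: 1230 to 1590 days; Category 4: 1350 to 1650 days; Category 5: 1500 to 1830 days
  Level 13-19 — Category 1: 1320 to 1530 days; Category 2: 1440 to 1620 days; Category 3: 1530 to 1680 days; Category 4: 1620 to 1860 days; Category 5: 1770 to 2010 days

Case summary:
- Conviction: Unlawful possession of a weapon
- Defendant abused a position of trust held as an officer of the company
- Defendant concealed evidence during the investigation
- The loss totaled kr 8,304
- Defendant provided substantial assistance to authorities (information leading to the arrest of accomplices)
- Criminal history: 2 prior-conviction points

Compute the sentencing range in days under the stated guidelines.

Base offense level for unlawful possession of a weapon: 10.
§1 applies: 10 + 2 = 12.
§3 applies (level before this adjustment is 12 ≥ 9, so +4): 12 + 4 = 16.
§4 applies (level before this adjustment is 16 ≥ 7, so +4): 16 + 4 = 20.
§5 applies: 20 − 3 = 17.
Final offense level: 17.
Criminal history: 2 prior points → Category 1 (0-7).
Level 17 falls in the 13-19 band.
Grid: Level 13-19 × Category 1 = 1320-1530 days.

1320-1530 days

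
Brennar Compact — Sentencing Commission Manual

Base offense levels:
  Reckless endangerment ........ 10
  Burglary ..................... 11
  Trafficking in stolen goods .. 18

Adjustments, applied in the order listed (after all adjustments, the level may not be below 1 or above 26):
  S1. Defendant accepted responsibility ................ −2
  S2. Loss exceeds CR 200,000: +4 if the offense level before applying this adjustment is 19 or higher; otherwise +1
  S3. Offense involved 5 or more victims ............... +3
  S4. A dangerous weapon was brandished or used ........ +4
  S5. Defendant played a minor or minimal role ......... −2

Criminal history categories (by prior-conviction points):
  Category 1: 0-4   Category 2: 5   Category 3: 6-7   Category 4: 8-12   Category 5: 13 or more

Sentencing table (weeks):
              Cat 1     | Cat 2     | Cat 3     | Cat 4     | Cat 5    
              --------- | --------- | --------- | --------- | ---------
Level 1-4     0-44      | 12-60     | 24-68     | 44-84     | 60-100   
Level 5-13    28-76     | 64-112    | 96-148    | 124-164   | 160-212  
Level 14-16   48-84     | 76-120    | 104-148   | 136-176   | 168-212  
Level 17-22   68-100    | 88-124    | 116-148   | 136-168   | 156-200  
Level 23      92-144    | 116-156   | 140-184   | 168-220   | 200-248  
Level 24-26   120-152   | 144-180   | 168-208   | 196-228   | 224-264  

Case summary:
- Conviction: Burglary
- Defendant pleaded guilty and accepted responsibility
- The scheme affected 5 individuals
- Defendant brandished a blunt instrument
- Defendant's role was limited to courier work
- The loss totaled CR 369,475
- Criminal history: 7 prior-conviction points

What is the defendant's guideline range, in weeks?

Base offense level for burglary: 11.
S1 applies: 11 − 2 = 9.
S2 applies (level before this adjustment is 9 < 19, so +1): 9 + 1 = 10.
S3 applies: 10 + 3 = 13.
S4 applies: 13 + 4 = 17.
S5 applies: 17 − 2 = 15.
Final offense level: 15.
Criminal history: 7 prior points → Category 3 (6-7).
Level 15 falls in the 14-16 band.
Grid: Level 14-16 × Category 3 = 104-148 weeks.

104-148 weeks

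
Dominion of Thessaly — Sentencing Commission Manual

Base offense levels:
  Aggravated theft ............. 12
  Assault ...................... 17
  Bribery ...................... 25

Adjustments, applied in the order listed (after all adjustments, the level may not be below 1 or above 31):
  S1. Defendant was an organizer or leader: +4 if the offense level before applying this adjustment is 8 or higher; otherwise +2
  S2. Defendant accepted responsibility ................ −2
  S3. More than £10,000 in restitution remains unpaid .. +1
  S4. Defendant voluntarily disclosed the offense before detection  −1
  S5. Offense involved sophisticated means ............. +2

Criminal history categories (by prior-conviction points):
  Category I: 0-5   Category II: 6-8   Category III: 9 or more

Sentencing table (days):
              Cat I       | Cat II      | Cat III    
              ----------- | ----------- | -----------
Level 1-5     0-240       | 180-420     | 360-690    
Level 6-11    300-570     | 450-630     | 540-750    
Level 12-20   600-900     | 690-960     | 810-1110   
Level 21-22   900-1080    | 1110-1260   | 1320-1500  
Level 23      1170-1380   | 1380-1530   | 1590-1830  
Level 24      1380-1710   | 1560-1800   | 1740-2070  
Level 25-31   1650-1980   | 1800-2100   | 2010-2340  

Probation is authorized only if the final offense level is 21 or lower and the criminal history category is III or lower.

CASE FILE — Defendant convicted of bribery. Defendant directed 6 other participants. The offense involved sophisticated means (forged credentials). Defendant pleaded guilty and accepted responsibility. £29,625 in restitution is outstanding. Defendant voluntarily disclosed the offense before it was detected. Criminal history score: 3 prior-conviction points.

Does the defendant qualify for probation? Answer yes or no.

No

Base offense level for bribery: 25.
S1 applies (level before this adjustment is 25 ≥ 8, so +4): 25 + 4 = 29.
S2 applies: 29 − 2 = 27.
S3 applies: 27 + 1 = 28.
S4 applies: 28 − 1 = 27.
S5 applies: 27 + 2 = 29.
Final offense level: 29.
Criminal history: 3 prior points → Category I (0-5).
Level 29 falls in the 25-31 band.
Grid: Level 25-31 × Category I = 1650-1980 days.
Probation check: level 29 > 21 and category I ≤ III → not eligible.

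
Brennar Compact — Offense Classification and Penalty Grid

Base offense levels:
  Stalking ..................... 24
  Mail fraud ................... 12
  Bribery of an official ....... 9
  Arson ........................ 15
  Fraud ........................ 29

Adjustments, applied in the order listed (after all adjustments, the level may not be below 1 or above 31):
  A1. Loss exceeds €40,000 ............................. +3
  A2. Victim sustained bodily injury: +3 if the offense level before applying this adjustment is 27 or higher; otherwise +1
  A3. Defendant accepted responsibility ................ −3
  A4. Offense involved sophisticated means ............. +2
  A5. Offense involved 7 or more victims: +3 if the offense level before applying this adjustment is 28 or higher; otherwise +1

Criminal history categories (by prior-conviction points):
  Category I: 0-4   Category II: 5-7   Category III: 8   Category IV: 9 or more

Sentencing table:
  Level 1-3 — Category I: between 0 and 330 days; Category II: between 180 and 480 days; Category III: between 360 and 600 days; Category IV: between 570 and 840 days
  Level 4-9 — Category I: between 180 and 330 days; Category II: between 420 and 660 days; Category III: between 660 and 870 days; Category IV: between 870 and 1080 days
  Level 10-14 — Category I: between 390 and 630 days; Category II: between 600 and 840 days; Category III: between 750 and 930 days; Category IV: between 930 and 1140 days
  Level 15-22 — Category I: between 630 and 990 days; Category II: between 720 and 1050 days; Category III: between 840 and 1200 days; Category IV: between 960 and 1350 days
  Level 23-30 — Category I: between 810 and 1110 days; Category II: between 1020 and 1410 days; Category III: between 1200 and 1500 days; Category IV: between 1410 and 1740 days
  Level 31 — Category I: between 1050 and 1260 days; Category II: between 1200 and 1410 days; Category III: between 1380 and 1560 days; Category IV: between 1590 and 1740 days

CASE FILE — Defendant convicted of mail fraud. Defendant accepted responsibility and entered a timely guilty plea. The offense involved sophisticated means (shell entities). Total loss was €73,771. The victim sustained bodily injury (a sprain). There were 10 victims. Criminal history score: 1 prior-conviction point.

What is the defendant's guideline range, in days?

630-990 days

Base offense level for mail fraud: 12.
A1 applies: 12 + 3 = 15.
A2 applies (level before this adjustment is 15 < 27, so +1): 15 + 1 = 16.
A3 applies: 16 − 3 = 13.
A4 applies: 13 + 2 = 15.
A5 applies (level before this adjustment is 15 < 28, so +1): 15 + 1 = 16.
Final offense level: 16.
Criminal history: 1 prior point → Category I (0-4).
Level 16 falls in the 15-22 band.
Grid: Level 15-22 × Category I = 630-990 days.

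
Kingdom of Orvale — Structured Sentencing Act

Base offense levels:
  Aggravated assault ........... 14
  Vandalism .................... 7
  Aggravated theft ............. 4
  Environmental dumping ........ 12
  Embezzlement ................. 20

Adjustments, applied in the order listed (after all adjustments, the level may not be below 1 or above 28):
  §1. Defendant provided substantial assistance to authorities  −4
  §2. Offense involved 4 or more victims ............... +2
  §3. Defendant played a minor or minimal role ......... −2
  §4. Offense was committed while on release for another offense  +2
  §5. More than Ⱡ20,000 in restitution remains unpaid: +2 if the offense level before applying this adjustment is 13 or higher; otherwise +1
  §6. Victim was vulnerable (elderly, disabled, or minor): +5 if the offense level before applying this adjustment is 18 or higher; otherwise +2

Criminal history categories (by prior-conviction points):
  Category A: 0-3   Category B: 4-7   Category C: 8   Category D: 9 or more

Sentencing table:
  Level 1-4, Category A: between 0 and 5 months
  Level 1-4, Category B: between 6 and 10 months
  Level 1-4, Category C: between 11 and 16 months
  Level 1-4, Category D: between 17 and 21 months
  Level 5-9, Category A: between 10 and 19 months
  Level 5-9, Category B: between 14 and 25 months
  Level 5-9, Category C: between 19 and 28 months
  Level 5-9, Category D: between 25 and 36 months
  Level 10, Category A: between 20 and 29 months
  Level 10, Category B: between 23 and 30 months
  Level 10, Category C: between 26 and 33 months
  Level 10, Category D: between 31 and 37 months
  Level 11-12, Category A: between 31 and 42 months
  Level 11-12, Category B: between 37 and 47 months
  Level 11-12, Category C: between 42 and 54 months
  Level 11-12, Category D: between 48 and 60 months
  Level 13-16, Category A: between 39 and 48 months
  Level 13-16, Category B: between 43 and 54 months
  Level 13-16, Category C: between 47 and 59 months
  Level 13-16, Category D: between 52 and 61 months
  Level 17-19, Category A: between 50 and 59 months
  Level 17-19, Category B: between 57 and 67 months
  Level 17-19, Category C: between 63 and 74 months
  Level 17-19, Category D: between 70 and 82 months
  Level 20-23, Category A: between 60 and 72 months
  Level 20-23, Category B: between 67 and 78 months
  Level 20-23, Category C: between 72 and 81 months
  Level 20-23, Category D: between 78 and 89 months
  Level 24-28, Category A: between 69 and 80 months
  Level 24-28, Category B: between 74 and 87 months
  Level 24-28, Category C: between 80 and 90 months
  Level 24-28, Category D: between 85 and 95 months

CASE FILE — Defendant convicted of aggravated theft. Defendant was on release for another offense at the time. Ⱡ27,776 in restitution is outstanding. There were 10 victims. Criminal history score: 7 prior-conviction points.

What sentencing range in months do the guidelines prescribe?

14-25 months

Base offense level for aggravated theft: 4.
§1 does not apply.
§2 applies: 4 + 2 = 6.
§4 applies: 6 + 2 = 8.
§5 applies (level before this adjustment is 8 < 13, so +1): 8 + 1 = 9.
Final offense level: 9.
Criminal history: 7 prior points → Category B (4-7).
Level 9 falls in the 5-9 band.
Grid: Level 5-9 × Category B = 14-25 months.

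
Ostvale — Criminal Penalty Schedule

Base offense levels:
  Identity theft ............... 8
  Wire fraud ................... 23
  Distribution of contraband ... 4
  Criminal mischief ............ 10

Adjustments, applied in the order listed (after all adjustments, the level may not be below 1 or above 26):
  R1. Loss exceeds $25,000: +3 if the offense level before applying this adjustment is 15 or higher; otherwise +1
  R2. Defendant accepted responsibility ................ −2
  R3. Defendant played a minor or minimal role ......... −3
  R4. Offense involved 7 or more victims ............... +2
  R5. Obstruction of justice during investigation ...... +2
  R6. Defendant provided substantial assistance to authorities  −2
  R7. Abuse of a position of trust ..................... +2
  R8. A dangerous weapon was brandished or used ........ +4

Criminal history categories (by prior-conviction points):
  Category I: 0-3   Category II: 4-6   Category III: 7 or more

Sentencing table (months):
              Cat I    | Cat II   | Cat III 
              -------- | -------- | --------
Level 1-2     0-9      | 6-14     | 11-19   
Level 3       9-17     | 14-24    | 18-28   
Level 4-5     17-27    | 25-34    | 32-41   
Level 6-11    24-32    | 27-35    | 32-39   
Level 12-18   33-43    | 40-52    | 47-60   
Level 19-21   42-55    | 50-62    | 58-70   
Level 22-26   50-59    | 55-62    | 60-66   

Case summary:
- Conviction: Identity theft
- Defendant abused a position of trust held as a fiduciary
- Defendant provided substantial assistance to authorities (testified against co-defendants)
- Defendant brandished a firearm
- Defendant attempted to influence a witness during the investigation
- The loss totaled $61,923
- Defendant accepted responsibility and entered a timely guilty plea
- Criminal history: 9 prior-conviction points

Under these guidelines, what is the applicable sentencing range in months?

47-60 months

Base offense level for identity theft: 8.
R1 applies (level before this adjustment is 8 < 15, so +1): 8 + 1 = 9.
R2 applies: 9 − 2 = 7.
R4 does not apply.
R5 applies: 7 + 2 = 9.
R6 applies: 9 − 2 = 7.
R7 applies: 7 + 2 = 9.
R8 applies: 9 + 4 = 13.
Final offense level: 13.
Criminal history: 9 prior points → Category III (7+).
Level 13 falls in the 12-18 band.
Grid: Level 12-18 × Category III = 47-60 months.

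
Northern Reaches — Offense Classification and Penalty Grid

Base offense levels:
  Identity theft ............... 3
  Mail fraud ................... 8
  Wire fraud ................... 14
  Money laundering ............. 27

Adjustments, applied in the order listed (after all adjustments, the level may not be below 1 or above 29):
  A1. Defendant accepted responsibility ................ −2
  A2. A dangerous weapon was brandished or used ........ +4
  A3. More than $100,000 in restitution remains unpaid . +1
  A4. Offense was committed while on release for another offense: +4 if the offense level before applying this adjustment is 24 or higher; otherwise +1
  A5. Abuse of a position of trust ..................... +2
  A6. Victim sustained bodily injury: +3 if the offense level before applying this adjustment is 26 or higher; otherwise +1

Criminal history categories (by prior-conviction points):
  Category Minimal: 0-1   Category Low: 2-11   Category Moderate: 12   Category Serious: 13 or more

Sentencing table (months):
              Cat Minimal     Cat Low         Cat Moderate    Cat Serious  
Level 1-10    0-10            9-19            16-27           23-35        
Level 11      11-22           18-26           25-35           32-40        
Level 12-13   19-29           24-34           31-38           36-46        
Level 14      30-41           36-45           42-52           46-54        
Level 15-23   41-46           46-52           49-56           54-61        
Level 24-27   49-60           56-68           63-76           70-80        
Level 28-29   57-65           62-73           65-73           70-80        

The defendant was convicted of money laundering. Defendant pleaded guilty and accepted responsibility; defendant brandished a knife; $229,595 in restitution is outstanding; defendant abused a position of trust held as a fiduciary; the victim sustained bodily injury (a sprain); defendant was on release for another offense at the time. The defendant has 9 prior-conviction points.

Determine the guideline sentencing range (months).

62-73 months

Base offense level for money laundering: 27.
A1 applies: 27 − 2 = 25.
A2 applies: 25 + 4 = 29.
A3 applies: 29 + 1 = 30.
A4 applies (level before this adjustment is 30 ≥ 24, so +4): 30 + 4 = 34.
A5 applies: 34 + 2 = 36.
A6 applies (level before this adjustment is 36 ≥ 26, so +3): 36 + 3 = 39.
Level 39 exceeds the maximum of 29; capped at 29.
Final offense level: 29.
Criminal history: 9 prior points → Category Low (2-11).
Level 29 falls in the 28-29 band.
Grid: Level 28-29 × Category Low = 62-73 months.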